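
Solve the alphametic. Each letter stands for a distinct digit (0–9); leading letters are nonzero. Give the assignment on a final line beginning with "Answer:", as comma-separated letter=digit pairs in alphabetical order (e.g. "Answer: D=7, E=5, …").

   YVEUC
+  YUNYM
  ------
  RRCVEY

Step 1. [col 1: C + M ≡ Y (mod 10)] Y=5 is one option consistent with column 1 (C + M ≡ Y (mod 10), carry-in 0) — take it ⇒ Y=5.
Step 2. [R] the sum has 6 digits but both addends have 5; that extra leading digit R is the final carry, namely 1. So R=1.
Step 3. [col 1: C + M ≡ Y (mod 10)] no forcing yet in column 1 (carry-in 0); M=3 is free and consistent — try it. So M=3.
Step 4. [col 1: C + M ≡ Y (mod 10)] in column 1 we have C+M≡Y with carry-in 0; given M=3, Y=5 and digits 1,3,5 already taken and all letters distinct, that pins C to 2, so C=2.
Step 5. [col 2: U + Y ≡ E (mod 10)] no forcing yet in column 2 (carry-in 0); E=9 is free and consistent — try it ⇒ E=9.
Step 6. [col 2: U + Y ≡ E (mod 10)] column 2 reads U+Y+carry(0)=E with Y=5, E=9; with digits 1,2,3,5,9 already taken and all letters distinct, the only value for U is 4 ⇒ U=4.
Step 7. [col 3: E + N ≡ V (mod 10)] no forcing yet in column 3 (carry-in 0); N=8 is free and consistent — try it ⇒ N=8.
Step 8. [col 3: E + N ≡ V (mod 10)] column 3 reads E+N+carry(0)=V with E=9, N=8; with digits 1,2,3,4,5,8,9 already taken and all letters distinct, the only value for V is 7. So V=7.

Answer: C=2, E=9, M=3, N=8, R=1, U=4, V=7, Y=5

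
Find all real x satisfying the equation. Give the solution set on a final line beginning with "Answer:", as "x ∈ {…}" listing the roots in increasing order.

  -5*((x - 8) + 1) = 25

Step 1. [-5*((x - 8) + 1) = 25] -5·(inner) — divide through by -5 ⇒ div: (x - 8) + 1 = -5.
Step 2. [(x - 8) + 1 = -5] the outer +1 inverts by subtracting 1, so sub: x - 8 = -6.
Step 3. [x - 8 = -6] peel the -8: add 8 from each side ⇒ sub: x = 2.

Answer: x ∈ {2}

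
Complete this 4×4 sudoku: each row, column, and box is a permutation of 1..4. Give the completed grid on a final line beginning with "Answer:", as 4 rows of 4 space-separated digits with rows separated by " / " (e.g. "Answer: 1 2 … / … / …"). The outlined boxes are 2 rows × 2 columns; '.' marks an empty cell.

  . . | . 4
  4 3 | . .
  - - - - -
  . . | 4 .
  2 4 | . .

Step 1. [r1c1∈{1}] r1c1's peers cover all but 1 ⇒ r1c1=1.
Step 2. [r3c4∈{1,2,3}] 2 has one home in row 3: r3c4 ⇒ r3c4=2.
Step 3. [r4c4∈{1,3}] r4c4 is the only open cell in col 4 admitting 3. So r4c4=3.
Step 4. [r2c3∈{1,2}] r2c3 is the only open cell in row 2 admitting 2. So r2c3=2.
Step 5. [r4c3∈{1}] r4c3 has the single candidate 1, so r4c3=1.
Step 6. [r3c2∈{1}] nothing but 1 survives at r3c2 ⇒ r3c2=1.
Step 7. [r1c3∈{3}] r1c3 is down to just 3 ⇒ r1c3=3.
Step 8. [r3c1∈{3}] r3c1's peers cover all but 3 ⇒ r3c1=3.
Step 9. [r1c2∈{2}] r1c2 is down to just 2 ⇒ r1c2=2.
Step 10. [r2c4∈{1}] only 1 remains possible at r2c4. So r2c4=1.

Answer: 1 2 3 4 / 4 3 2 1 / 3 1 4 2 / 2 4 1 3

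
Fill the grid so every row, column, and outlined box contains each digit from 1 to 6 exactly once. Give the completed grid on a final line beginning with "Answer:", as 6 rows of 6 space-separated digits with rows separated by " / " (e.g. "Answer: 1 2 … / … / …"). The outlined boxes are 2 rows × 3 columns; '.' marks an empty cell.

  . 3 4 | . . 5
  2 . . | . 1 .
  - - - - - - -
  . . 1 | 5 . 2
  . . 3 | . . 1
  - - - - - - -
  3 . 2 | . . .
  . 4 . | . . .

Step 1. [r3c2∈{6}] r3c2's peers cover all but 6 ⇒ r3c2=6.
Step 2. [r5c2∈{1,5}] r5c2 is the only open cell in col 2 admitting 1. So r5c2=1.
Step 3. [r5c5∈{4,5,6}] 5 has one home in row 5: r5c5 ⇒ r5c5=5.
Step 4. [r6c4∈{1,2,3,6}] 1 has one home in row 6: r6c4, so r6c4=1.
Step 5. [r2c4∈{3,4,6}] across col 4, 3 lands solely at r2c4 ⇒ r2c4=3.
Step 6. [r6c5∈{2,3,6}] 2 has one home in row 6: r6c5. So r6c5=2.
Step 7. [r1c5∈{6}] only 6 remains possible at r1c5. So r1c5=6.
Step 8. [r4c5∈{4}] r4c5 has the single candidate 4 ⇒ r4c5=4.
Step 9. [r6c1∈{5,6}] r6c1 is the only open cell in col 1 admitting 6, so r6c1=6.
Step 10. [r2c2∈{5}] only 5 remains possible at r2c2, so r2c2=5.
Step 11. [r5c4∈{4,6}] r5c4 is the only open cell in col 4 admitting 4, so r5c4=4.
Step 12. [r4c1∈{5}] r4c1 has the single candidate 5 ⇒ r4c1=5.
Step 13. [r4c2∈{2}] only 2 remains possible at r4c2, so r4c2=2.
Step 14. [r6c6∈{3}] r6c6 is down to just 3, so r6c6=3.
Step 15. [r2c6∈{4}] r2c6's peers cover all but 4. So r2c6=4.
Step 16. [r1c1∈{1}] r1c1 is down to just 1, so r1c1=1.
Step 17. [r6c3∈{5}] nothing but 5 survives at r6c3, so r6c3=5.
Step 18. [r3c5∈{3}] only 3 remains possible at r3c5, so r3c5=3.
Step 19. [r4c4∈{6}] only 6 remains possible at r4c4 ⇒ r4c4=6.
Step 20. [r5c6∈{6}] r5c6 has the single candidate 6, so r5c6=6.
Step 21. [r2c3∈{6}] only 6 remains possible at r2c3. So r2c3=6.
Step 22. [r3c1∈{4}] r3c1's peers cover all but 4. So r3c1=4.
Step 23. [r1c4∈{2}] r1c4's peers cover all but 2 ⇒ r1c4=2.

Answer: 1 3 4 2 6 5 / 2 5 6 3 1 4 / 4 6 1 5 3 2 / 5 2 3 6 4 1 / 3 1 2 4 5 6 / 6 4 5 1 2 3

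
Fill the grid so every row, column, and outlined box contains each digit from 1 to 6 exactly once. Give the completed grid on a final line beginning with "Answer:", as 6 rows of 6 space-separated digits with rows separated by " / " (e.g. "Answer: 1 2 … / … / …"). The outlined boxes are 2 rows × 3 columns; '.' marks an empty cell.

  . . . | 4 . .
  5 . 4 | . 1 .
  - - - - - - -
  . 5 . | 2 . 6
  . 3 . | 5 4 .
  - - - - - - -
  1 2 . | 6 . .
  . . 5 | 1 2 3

Step 1. [r1c5∈{3,5,6}] 6 has one home in col 5: r1c5, so r1c5=6.
Step 2. [r4c3∈{1,2,6}] 6 has one home in col 3: r4c3 ⇒ r4c3=6.
Step 3. [r1c3∈{1,2,3}] col 3 places 2 nowhere but r1c3, so r1c3=2.
Step 4. [r6c2∈{4,6}] r6c2 is the only open cell in col 2 admitting 4 ⇒ r6c2=4.
Step 5. [r5c6∈{4,5}] r5c6 is the only open cell in row 5 admitting 4. So r5c6=4.
Step 6. [r1c1∈{3}] r1c1's peers cover all but 3 ⇒ r1c1=3.
Step 7. [r6c1∈{6}] r6c1 is down to just 6. So r6c1=6.
Step 8. [r5c5∈{5}] only 5 remains possible at r5c5, so r5c5=5.
Step 9. [r1c2∈{1}] r1c2 has the single candidate 1. So r1c2=1.
Step 10. [r2c6∈{2}] r2c6's peers cover all but 2 ⇒ r2c6=2.
Step 11. [r5c3∈{3}] r5c3 has the single candidate 3 ⇒ r5c3=3.
Step 12. [r4c1∈{2}] r4c1's peers cover all but 2, so r4c1=2.
Step 13. [r3c5∈{3}] r3c5 is down to just 3 ⇒ r3c5=3.
Step 14. [r4c6∈{1}] r4c6 has the single candidate 1. So r4c6=1.
Step 15. [r2c4∈{3}] r2c4 has the single candidate 3 ⇒ r2c4=3.
Step 16. [r1c6∈{5}] r1c6's peers cover all but 5 ⇒ r1c6=5.
Step 17. [r3c1∈{4}] r3c1 is down to just 4 ⇒ r3c1=4.
Step 18. [r2c2∈{6}] nothing but 6 survives at r2c2 ⇒ r2c2=6.
Step 19. [r3c3∈{1}] r3c3 has the single candidate 1. So r3c3=1.

Answer: 3 1 2 4 6 5 / 5 6 4 3 1 2 / 4 5 1 2 3 6 / 2 3 6 5 4 1 / 1 2 3 6 5 4 / 6 4 5 1 2 3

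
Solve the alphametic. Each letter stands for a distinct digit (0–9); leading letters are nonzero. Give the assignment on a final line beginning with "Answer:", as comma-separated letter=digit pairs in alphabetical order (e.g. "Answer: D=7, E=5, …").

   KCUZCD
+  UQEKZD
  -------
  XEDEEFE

Step 1. [col 1: D + D ≡ E (mod 10)] column 1 (D + D ≡ E (mod 10), carry-in 0) doesn't pin D yet; pick D=6 and continue, so D=6.
Step 2. [X] adding two 6-digit numbers gives at most 6+1 digits, and here it does — X is that final carry and must be 1, so X=1.
Step 3. [col 1: D + D ≡ E (mod 10)] column 1 reads D+D+carry(0)=E with D=6; with digits 1,6 already taken and all letters distinct, the only value for E is 2. So E=2.
Step 4. [col 2: C + Z ≡ F (mod 10)] no forcing yet in column 2 (carry-in 1); C=5 is free and consistent — try it, so C=5.
Step 5. [col 2: C + Z ≡ F (mod 10)] several values work for F in column 2 (C + Z ≡ F (mod 10), carry-in 1); try F=4. So F=4.
Step 6. [col 2: C + Z ≡ F (mod 10)] column 2: given C=5, F=4, carry-in 1, and digits 1,2,4,5,6 already taken and all letters distinct, C+Z≡F (mod 10) forces Z=8. So Z=8.
Step 7. [col 3: Z + K ≡ E (mod 10)] column 3: given Z=8, E=2, carry-in 1, and digits 1,2,4,5,6,8 already taken and all letters distinct, Z+K≡E (mod 10) forces K=3 ⇒ K=3.
Step 8. [col 4: U + E ≡ E (mod 10)] column 4 reads U+E+carry(1)=E with E=2; with digits 1,2,3,4,5,6,8 already taken and all letters distinct, the only value for U is 9 ⇒ U=9.
Step 9. [col 5: C + Q ≡ D (mod 10)] from column 5 (C=5, D=6, carry-in 1, digits 1,2,3,4,5,6,8,9 already taken and all letters distinct): Q must equal 0. So Q=0.

Answer: C=5, D=6, E=2, F=4, K=3, Q=0, U=9, X=1, Z=8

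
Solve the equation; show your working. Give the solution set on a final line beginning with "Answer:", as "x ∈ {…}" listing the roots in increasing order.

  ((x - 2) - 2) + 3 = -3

Step 1. [((x - 2) - 2) + 3 = -3] the outer +3 inverts by subtracting 3 ⇒ sub: (x - 2) - 2 = -6.
Step 2. [(x - 2) - 2 = -6] add 2: x sits inside (… - 2). So sub: x - 2 = -4.
Step 3. [x - 2 = -4] -2 is outermost — add 2 both sides. So sub: x = -2.

Answer: x ∈ {-2}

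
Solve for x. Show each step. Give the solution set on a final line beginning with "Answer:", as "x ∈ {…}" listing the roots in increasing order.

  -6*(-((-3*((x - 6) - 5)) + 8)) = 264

Step 1. [-6*(-((-3*((x - 6) - 5)) + 8)) = 264] -6 out front; divide by -6. So div: -((-3*((x - 6) - 5)) + 8) = -44.
Step 2. [-((-3*((x - 6) - 5)) + 8) = -44] leading − — multiply by −1, so neg: (-3*((x - 6) - 5)) + 8 = 44.
Step 3. [(-3*((x - 6) - 5)) + 8 = 44] subtract 8: x sits inside (… + 8), so sub: -3*((x - 6) - 5) = 36.
Step 4. [-3*((x - 6) - 5) = 36] -3 out front; divide by -3. So div: (x - 6) - 5 = -12.
Step 5. [(x - 6) - 5 = -12] peel the -5: add 5 from each side. So sub: x - 6 = -7.
Step 6. [x - 6 = -7] peel the -6: add 6 from each side, so sub: x = -1.

Answer: x ∈ {-1}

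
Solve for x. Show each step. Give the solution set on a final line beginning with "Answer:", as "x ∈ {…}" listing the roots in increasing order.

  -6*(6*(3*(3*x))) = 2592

Step 1. [-6*(6*(3*(3*x))) = 2592] divide by the outer -6 ⇒ div: 6*(3*(3*x)) = -432.
Step 2. [6*(3*(3*x)) = -432] divide by the outer 6, so div: 3*(3*x) = -72.
Step 3. [3*(3*x) = -72] 3·(inner) — divide through by 3. So div: 3*x = -24.
Step 4. [3*x = -24] divide by the outer 3, so div: x = -8.

Answer: x ∈ {-8}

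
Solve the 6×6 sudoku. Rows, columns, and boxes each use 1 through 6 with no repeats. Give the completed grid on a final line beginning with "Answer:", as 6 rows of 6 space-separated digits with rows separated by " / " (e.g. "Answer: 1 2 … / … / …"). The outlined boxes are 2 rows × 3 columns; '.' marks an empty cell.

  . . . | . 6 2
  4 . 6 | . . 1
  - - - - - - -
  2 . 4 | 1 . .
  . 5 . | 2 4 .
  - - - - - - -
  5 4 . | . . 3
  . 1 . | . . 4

Step 1. [r1c2∈{3}] r1c2 has the single candidate 3. So r1c2=3.
Step 2. [r6c1∈{3,6}] box 5 places 6 nowhere but r6c1 ⇒ r6c1=6.
Step 3. [r6c4∈{5}] r6c4's peers cover all but 5 ⇒ r6c4=5.
Step 4. [r6c3∈{2,3}] across row 6, 3 lands solely at r6c3. So r6c3=3.
Step 5. [r2c5∈{3,5}] row 2 places 5 nowhere but r2c5, so r2c5=5.
Step 6. [r1c1∈{1}] r1c1's peers cover all but 1 ⇒ r1c1=1.
Step 7. [r5c3∈{2}] r5c3 has the single candidate 2. So r5c3=2.
Step 8. [r3c2∈{6}] only 6 remains possible at r3c2. So r3c2=6.
Step 9. [r5c4∈{6}] r5c4 has the single candidate 6, so r5c4=6.
Step 10. [r1c3∈{5}] r1c3 has the single candidate 5 ⇒ r1c3=5.
Step 11. [r4c1∈{3}] nothing but 3 survives at r4c1. So r4c1=3.
Step 12. [r2c4∈{3}] only 3 remains possible at r2c4, so r2c4=3.
Step 13. [r4c6∈{6}] r4c6 has the single candidate 6. So r4c6=6.
Step 14. [r1c4∈{4}] only 4 remains possible at r1c4 ⇒ r1c4=4.
Step 15. [r3c5∈{3}] r3c5 is down to just 3. So r3c5=3.
Step 16. [r2c2∈{2}] r2c2 has the single candidate 2. So r2c2=2.
Step 17. [r3c6∈{5}] r3c6 has the single candidate 5 ⇒ r3c6=5.
Step 18. [r4c3∈{1}] only 1 remains possible at r4c3. So r4c3=1.
Step 19. [r5c5∈{1}] nothing but 1 survives at r5c5, so r5c5=1.
Step 20. [r6c5∈{2}] r6c5's peers cover all but 2, so r6c5=2.

Answer: 1 3 5 4 6 2 / 4 2 6 3 5 1 / 2 6 4 1 3 5 / 3 5 1 2 4 6 / 5 4 2 6 1 3 / 6 1 3 5 2 4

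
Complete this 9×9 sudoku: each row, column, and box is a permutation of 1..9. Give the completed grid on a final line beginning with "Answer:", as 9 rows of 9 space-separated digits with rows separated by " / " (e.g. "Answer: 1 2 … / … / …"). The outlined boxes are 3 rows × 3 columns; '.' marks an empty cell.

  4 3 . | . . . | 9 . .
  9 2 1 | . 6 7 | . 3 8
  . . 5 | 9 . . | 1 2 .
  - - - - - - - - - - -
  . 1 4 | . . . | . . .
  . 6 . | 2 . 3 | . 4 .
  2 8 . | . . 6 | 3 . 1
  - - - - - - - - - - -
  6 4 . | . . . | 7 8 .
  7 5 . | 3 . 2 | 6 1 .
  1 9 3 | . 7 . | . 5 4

Step 1. [r9c6∈{8}] r9c6's peers cover all but 8. So r9c6=8.
Step 2. [r5c5∈{1,5,8,9}] r5c5 is the only open cell in row 5 admitting 1 ⇒ r5c5=1.
Step 3. [r1c3∈{6,7,8}] r1c3 is the only open cell in col 3 admitting 6, so r1c3=6.
Step 4. [r1c8∈{7}] nothing but 7 survives at r1c8. So r1c8=7.
Step 5. [r1c9∈{5}] r1c9 is down to just 5 ⇒ r1c9=5.
Step 6. [r6c8∈{9}] r6c8 has the single candidate 9 ⇒ r6c8=9.
Step 7. [r2c4∈{4,5}] r2c4 is the only open cell in row 2 admitting 5 ⇒ r2c4=5.
Step 8. [r6c5∈{4,5}] 5 has one home in row 6: r6c5 ⇒ r6c5=5.
Step 9. [r7c5∈{9}] nothing but 9 survives at r7c5, so r7c5=9.
Step 10. [r4c5∈{8}] r4c5 is down to just 8 ⇒ r4c5=8.
Step 11. [r4c4∈{7}] r4c4's peers cover all but 7. So r4c4=7.
Step 12. [r1c6∈{1}] r1c6 is down to just 1. So r1c6=1.
Step 13. [r5c1∈{5}] only 5 remains possible at r5c1, so r5c1=5.
Step 14. [r9c7∈{2}] r9c7's peers cover all but 2 ⇒ r9c7=2.
Step 15. [r3c9∈{6}] r3c9's peers cover all but 6, so r3c9=6.
Step 16. [r5c3∈{7,9}] 9 has one home in row 5: r5c3. So r5c3=9.
Step 17. [r3c5∈{3,4}] across row 3, 3 lands solely at r3c5. So r3c5=3.
Step 18. [r8c5∈{4}] only 4 remains possible at r8c5. So r8c5=4.
Step 19. [r3c2∈{7}] r3c2 has the single candidate 7 ⇒ r3c2=7.
Step 20. [r3c6∈{4}] r3c6's peers cover all but 4 ⇒ r3c6=4.
Step 21. [r7c4∈{1}] r7c4 is down to just 1, so r7c4=1.
Step 22. [r5c7∈{8}] nothing but 8 survives at r5c7. So r5c7=8.
Step 23. [r1c4∈{8}] nothing but 8 survives at r1c4. So r1c4=8.
Step 24. [r9c4∈{6}] r9c4's peers cover all but 6 ⇒ r9c4=6.
Step 25. [r7c3∈{2}] only 2 remains possible at r7c3. So r7c3=2.
Step 26. [r7c9∈{3}] r7c9 is down to just 3. So r7c9=3.
Step 27. [r4c9∈{2}] r4c9 is down to just 2. So r4c9=2.
Step 28. [r5c9∈{7}] r5c9's peers cover all but 7 ⇒ r5c9=7.
Step 29. [r4c7∈{5}] r4c7 has the single candidate 5, so r4c7=5.
Step 30. [r4c6∈{9}] r4c6 is down to just 9. So r4c6=9.
Step 31. [r6c3∈{7}] only 7 remains possible at r6c3 ⇒ r6c3=7.
Step 32. [r1c5∈{2}] only 2 remains possible at r1c5. So r1c5=2.
Step 33. [r7c6∈{5}] r7c6 has the single candidate 5, so r7c6=5.
Step 34. [r4c8∈{6}] r4c8 is down to just 6 ⇒ r4c8=6.
Step 35. [r6c4∈{4}] nothing but 4 survives at r6c4 ⇒ r6c4=4.
Step 36. [r2c7∈{4}] r2c7 has the single candidate 4, so r2c7=4.
Step 37. [r3c1∈{8}] r3c1 has the single candidate 8, so r3c1=8.
Step 38. [r8c3∈{8}] only 8 remains possible at r8c3, so r8c3=8.
Step 39. [r8c9∈{9}] only 9 remains possible at r8c9, so r8c9=9.
Step 40. [r4c1∈{3}] only 3 remains possible at r4c1 ⇒ r4c1=3.

Answer: 4 3 6 8 2 1 9 7 5 / 9 2 1 5 6 7 4 3 8 / 8 7 5 9 3 4 1 2 6 / 3 1 4 7 8 9 5 6 2 / 5 6 9 2 1 3 8 4 7 / 2 8 7 4 5 6 3 9 1 / 6 4 2 1 9 5 7 8 3 / 7 5 8 3 4 2 6 1 9 / 1 9 3 6 7 8 2 5 4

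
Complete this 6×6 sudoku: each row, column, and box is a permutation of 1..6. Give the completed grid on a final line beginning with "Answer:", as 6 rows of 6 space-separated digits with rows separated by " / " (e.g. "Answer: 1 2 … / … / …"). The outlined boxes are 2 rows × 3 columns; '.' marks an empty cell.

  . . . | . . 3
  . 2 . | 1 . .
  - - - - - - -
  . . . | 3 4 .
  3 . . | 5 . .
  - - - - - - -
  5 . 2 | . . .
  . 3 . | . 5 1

Step 1. [r2c5∈{6}] only 6 remains possible at r2c5. So r2c5=6.
Step 2. [r2c1∈{4}] nothing but 4 survives at r2c1, so r2c1=4.
Step 3. [r6c1∈{6}] only 6 remains possible at r6c1 ⇒ r6c1=6.
Step 4. [r5c6∈{4,6}] col 6 places 4 nowhere but r5c6, so r5c6=4.
Step 5. [r1c1∈{1}] r1c1 is down to just 1 ⇒ r1c1=1.
Step 6. [r4c5∈{1,2}] across col 5, 1 lands solely at r4c5 ⇒ r4c5=1.
Step 7. [r3c3∈{1,5,6}] r3c3 is the only open cell in col 3 admitting 1 ⇒ r3c3=1.
Step 8. [r4c2∈{4,6}] col 2 places 4 nowhere but r4c2. So r4c2=4.
Step 9. [r4c3∈{6}] r4c3 has the single candidate 6 ⇒ r4c3=6.
Step 10. [r1c3∈{5}] r1c3 is down to just 5, so r1c3=5.
Step 11. [r3c1∈{2}] nothing but 2 survives at r3c1, so r3c1=2.
Step 12. [r1c4∈{2,4}] r1c4 is the only open cell in row 1 admitting 4 ⇒ r1c4=4.
Step 13. [r5c2∈{1}] nothing but 1 survives at r5c2 ⇒ r5c2=1.
Step 14. [r6c3∈{4}] r6c3 is down to just 4, so r6c3=4.
Step 15. [r1c5∈{2}] r1c5 is down to just 2, so r1c5=2.
Step 16. [r3c2∈{5}] r3c2's peers cover all but 5 ⇒ r3c2=5.
Step 17. [r3c6∈{6}] r3c6 has the single candidate 6, so r3c6=6.
Step 18. [r1c2∈{6}] r1c2 is down to just 6. So r1c2=6.
Step 19. [r4c6∈{2}] nothing but 2 survives at r4c6, so r4c6=2.
Step 20. [r6c4∈{2}] r6c4 has the single candidate 2, so r6c4=2.
Step 21. [r5c5∈{3}] nothing but 3 survives at r5c5. So r5c5=3.
Step 22. [r5c4∈{6}] nothing but 6 survives at r5c4. So r5c4=6.
Step 23. [r2c6∈{5}] r2c6 is down to just 5, so r2c6=5.
Step 24. [r2c3∈{3}] r2c3 has the single candidate 3, so r2c3=3.

Answer: 1 6 5 4 2 3 / 4 2 3 1 6 5 / 2 5 1 3 4 6 / 3 4 6 5 1 2 / 5 1 2 6 3 4 / 6 3 4 2 5 1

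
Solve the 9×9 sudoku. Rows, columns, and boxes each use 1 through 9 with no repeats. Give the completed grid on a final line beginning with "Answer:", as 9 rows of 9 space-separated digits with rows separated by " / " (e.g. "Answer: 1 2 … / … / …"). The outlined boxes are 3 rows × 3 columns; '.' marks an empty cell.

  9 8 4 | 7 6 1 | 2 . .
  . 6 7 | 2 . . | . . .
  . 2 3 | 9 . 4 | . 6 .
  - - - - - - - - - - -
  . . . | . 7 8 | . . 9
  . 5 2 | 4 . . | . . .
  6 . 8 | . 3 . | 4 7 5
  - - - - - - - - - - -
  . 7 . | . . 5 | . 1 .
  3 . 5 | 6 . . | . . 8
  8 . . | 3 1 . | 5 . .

Step 1. [r4c3∈{1}] nothing but 1 survives at r4c3, so r4c3=1.
Step 2. [r1c9∈{3}] r1c9's peers cover all but 3, so r1c9=3.
Step 3. [r4c7∈{3,6}] row 4 places 6 nowhere but r4c7 ⇒ r4c7=6.
Step 4. [r5c5∈{9}] r5c5 has the single candidate 9, so r5c5=9.
Step 5. [r4c8∈{2,3}] r4c8 is the only open cell in row 4 admitting 2 ⇒ r4c8=2.
Step 6. [r5c9∈{1}] r5c9 is down to just 1 ⇒ r5c9=1.
Step 7. [r7c1∈{2,4}] 2 has one home in col 1: r7c1. So r7c1=2.
Step 8. [r9c9∈{2,4,6,7}] in col 9, 2 fits only at r9c9 ⇒ r9c9=2.
Step 9. [r8c7∈{7,9}] box 9 places 7 nowhere but r8c7. So r8c7=7.
Step 10. [r2c9∈{4}] nothing but 4 survives at r2c9 ⇒ r2c9=4.
Step 11. [r9c3∈{6,9}] r9c3 is the only open cell in row 9 admitting 6. So r9c3=6.
Step 12. [r7c3∈{9}] only 9 remains possible at r7c3 ⇒ r7c3=9.
Step 13. [r9c2∈{4}] r9c2 has the single candidate 4, so r9c2=4.
Step 14. [r9c8∈{9}] r9c8 is down to just 9 ⇒ r9c8=9.
Step 15. [r2c7∈{1,8,9}] 9 has one home in row 2: r2c7. So r2c7=9.
Step 16. [r8c5∈{2,4}] in col 5, 2 fits only at r8c5 ⇒ r8c5=2.
Step 17. [r2c1∈{1,5}] in row 2, 1 fits only at r2c1. So r2c1=1.
Step 18. [r5c8∈{3,8}] in col 8, 3 fits only at r5c8. So r5c8=3.
Step 19. [r2c8∈{5,8}] across col 8, 8 lands solely at r2c8. So r2c8=8.
Step 20. [r3c5∈{5,8}] row 3 places 8 nowhere but r3c5, so r3c5=8.
Step 21. [r8c2∈{1}] r8c2 is down to just 1. So r8c2=1.
Step 22. [r3c1∈{5}] r3c1 is down to just 5, so r3c1=5.
Step 23. [r6c4∈{1}] only 1 remains possible at r6c4, so r6c4=1.
Step 24. [r7c4∈{8}] r7c4's peers cover all but 8. So r7c4=8.
Step 25. [r4c4∈{5}] r4c4 is down to just 5, so r4c4=5.
Step 26. [r5c7∈{8}] r5c7's peers cover all but 8. So r5c7=8.
Step 27. [r3c7∈{1}] r3c7's peers cover all but 1 ⇒ r3c7=1.
Step 28. [r9c6∈{7}] only 7 remains possible at r9c6 ⇒ r9c6=7.
Step 29. [r8c8∈{4}] r8c8 has the single candidate 4, so r8c8=4.
Step 30. [r1c8∈{5}] r1c8 is down to just 5. So r1c8=5.
Step 31. [r2c6∈{3}] only 3 remains possible at r2c6, so r2c6=3.
Step 32. [r5c1∈{7}] r5c1 is down to just 7, so r5c1=7.
Step 33. [r7c7∈{3}] only 3 remains possible at r7c7 ⇒ r7c7=3.
Step 34. [r6c2∈{9}] r6c2's peers cover all but 9. So r6c2=9.
Step 35. [r4c2∈{3}] r4c2 is down to just 3 ⇒ r4c2=3.
Step 36. [r6c6∈{2}] r6c6 has the single candidate 2, so r6c6=2.
Step 37. [r2c5∈{5}] nothing but 5 survives at r2c5, so r2c5=5.
Step 38. [r3c9∈{7}] r3c9's peers cover all but 7. So r3c9=7.
Step 39. [r4c1∈{4}] r4c1 has the single candidate 4. So r4c1=4.
Step 40. [r5c6∈{6}] nothing but 6 survives at r5c6, so r5c6=6.
Step 41. [r7c9∈{6}] only 6 remains possible at r7c9 ⇒ r7c9=6.
Step 42. [r7c5∈{4}] only 4 remains possible at r7c5. So r7c5=4.
Step 43. [r8c6∈{9}] r8c6 is down to just 9 ⇒ r8c6=9.

Answer: 9 8 4 7 6 1 2 5 3 / 1 6 7 2 5 3 9 8 4 / 5 2 3 9 8 4 1 6 7 / 4 3 1 5 7 8 6 2 9 / 7 5 2 4 9 6 8 3 1 / 6 9 8 1 3 2 4 7 5 / 2 7 9 8 4 5 3 1 6 / 3 1 5 6 2 9 7 4 8 / 8 4 6 3 1 7 5 9 2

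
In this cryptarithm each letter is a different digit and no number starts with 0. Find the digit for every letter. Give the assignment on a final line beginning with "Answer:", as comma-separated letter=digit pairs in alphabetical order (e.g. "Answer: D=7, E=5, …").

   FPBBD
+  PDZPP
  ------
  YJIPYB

Step 1. [col 1: D + P ≡ B (mod 10)] no forcing yet in column 1 (carry-in 0); D=5 is free and consistent — try it ⇒ D=5.
Step 2. [col 1: D + P ≡ B (mod 10)] column 1 (D + P ≡ B (mod 10), carry-in 0) doesn't pin P yet; pick P=3 and continue ⇒ P=3.
Step 3. [col 1: D + P ≡ B (mod 10)] in column 1 we have D+P≡B with carry-in 0; given D=5, P=3 and digits 3,5 already taken and all letters distinct, that pins B to 8, so B=8.
Step 4. [col 2: B + P ≡ Y (mod 10)] from column 2 (B=8, P=3, carry-in 0, digits 3,5,8 already taken and all letters distinct): Y must equal 1. So Y=1.
Step 5. [col 3: B + Z ≡ P (mod 10)] column 3 reads B+Z+carry(1)=P with B=8, P=3; with digits 1,3,5,8 already taken and all letters distinct, the only value for Z is 4. So Z=4.
Step 6. [col 4: P + D ≡ I (mod 10)] column 4: given P=3, D=5, carry-in 1, and digits 1,3,4,5,8 already taken and all letters distinct, P+D≡I (mod 10) forces I=9. So I=9.
Step 7. [col 5: F + P ≡ J (mod 10)] in column 5 we have F+P≡J with carry-in 0; given P=3 and digits 1,3,4,5,8,9 already taken and all letters distinct, that pins F to 7, so F=7.
Step 8. [col 5: F + P ≡ J (mod 10)] from column 5 (F=7, P=3, carry-in 0, digits 1,3,4,5,7,8,9 already taken and all letters distinct): J must equal 0. So J=0.

Answer: B=8, D=5, F=7, I=9, J=0, P=3, Y=1, Z=4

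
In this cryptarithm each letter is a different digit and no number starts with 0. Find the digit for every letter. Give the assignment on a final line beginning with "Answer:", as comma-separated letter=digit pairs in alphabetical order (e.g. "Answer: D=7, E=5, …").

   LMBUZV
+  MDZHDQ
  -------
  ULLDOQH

Step 1. [col 1: V + Q ≡ H (mod 10)] several values work for H in column 1 (V + Q ≡ H (mod 10), carry-in 0); try H=0 ⇒ H=0.
Step 2. [col 1: V + Q ≡ H (mod 10)] no forcing yet in column 1 (carry-in 0); Q=4 is free and consistent — try it. So Q=4.
Step 3. [U] adding two 6-digit numbers gives at most 6+1 digits, and here it does — U is that final carry and must be 1, so U=1.
Step 4. [col 1: V + Q ≡ H (mod 10)] in column 1 we have V+Q≡H with carry-in 0; given Q=4, H=0 and digits 0,1,4 already taken and all letters distinct, that pins V to 6, so V=6.
Step 5. [col 2: Z + D ≡ Q (mod 10)] no forcing yet in column 2 (carry-in 1); Z=5 is free and consistent — try it. So Z=5.
Step 6. [col 2: Z + D ≡ Q (mod 10)] from column 2 (Z=5, Q=4, carry-in 1, digits 0,1,4,5,6 already taken and all letters distinct): D must equal 8, so D=8.
Step 7. [col 3: U + H ≡ O (mod 10)] from column 3 (U=1, H=0, carry-in 1, digits 0,1,4,5,6,8 already taken and all letters distinct): O must equal 2, so O=2.
Step 8. [col 4: B + Z ≡ D (mod 10)] column 4 reads B+Z+carry(0)=D with Z=5, D=8; with digits 0,1,2,4,5,6,8 already taken and all letters distinct, the only value for B is 3, so B=3.
Step 9. [col 5: M + D ≡ L (mod 10)] in column 5 we have M+D≡L with carry-in 0; given D=8 and digits 0,1,2,3,4,5,6,8 already taken and all letters distinct, that pins M to 9. So M=9.
Step 10. [col 5: M + D ≡ L (mod 10)] in column 5 we have M+D≡L with carry-in 0; given M=9, D=8 and digits 0,1,2,3,4,5,6,8,9 already taken and all letters distinct, that pins L to 7 ⇒ L=7.

Answer: B=3, D=8, H=0, L=7, M=9, O=2, Q=4, U=1, V=6, Z=5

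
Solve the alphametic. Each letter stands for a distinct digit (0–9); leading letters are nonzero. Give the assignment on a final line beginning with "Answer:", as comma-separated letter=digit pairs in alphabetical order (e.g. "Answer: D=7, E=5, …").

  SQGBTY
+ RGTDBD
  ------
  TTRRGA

Step 1. [col 1: Y + D ≡ A (mod 10)] several values work for A in column 1 (Y + D ≡ A (mod 10), carry-in 0); try A=9, so A=9.
Step 2. [col 1: Y + D ≡ A (mod 10)] no forcing yet in column 1 (carry-in 0); Y=3 is free and consistent — try it, so Y=3.
Step 3. [col 1: Y + D ≡ A (mod 10)] column 1 reads Y+D+carry(0)=A with Y=3, A=9; with digits 3,9 already taken and all letters distinct, the only value for D is 6 ⇒ D=6.
Step 4. [col 2: T + B ≡ G (mod 10)] several values work for T in column 2 (T + B ≡ G (mod 10), carry-in 0); try T=8, so T=8.
Step 5. [col 2: T + B ≡ G (mod 10)] no forcing yet in column 2 (carry-in 0); G=2 is free and consistent — try it, so G=2.
Step 6. [col 2: T + B ≡ G (mod 10)] from column 2 (T=8, G=2, carry-in 0, digits 2,3,6,8,9 already taken and all letters distinct): B must equal 4. So B=4.
Step 7. [col 3: B + D ≡ R (mod 10)] from column 3 (B=4, D=6, carry-in 1, digits 2,3,4,6,8,9 already taken and all letters distinct): R must equal 1, so R=1.
Step 8. [col 5: Q + G ≡ T (mod 10)] column 5 reads Q+G+carry(1)=T with G=2, T=8; with digits 1,2,3,4,6,8,9 already taken and all letters distinct, the only value for Q is 5. So Q=5.
Step 9. [col 6: S + R ≡ T (mod 10)] from column 6 (R=1, T=8, carry-in 0, digits 1,2,3,4,5,6,8,9 already taken and all letters distinct): S must equal 7, so S=7.

Answer: A=9, B=4, D=6, G=2, Q=5, R=1, S=7, T=8, Y=3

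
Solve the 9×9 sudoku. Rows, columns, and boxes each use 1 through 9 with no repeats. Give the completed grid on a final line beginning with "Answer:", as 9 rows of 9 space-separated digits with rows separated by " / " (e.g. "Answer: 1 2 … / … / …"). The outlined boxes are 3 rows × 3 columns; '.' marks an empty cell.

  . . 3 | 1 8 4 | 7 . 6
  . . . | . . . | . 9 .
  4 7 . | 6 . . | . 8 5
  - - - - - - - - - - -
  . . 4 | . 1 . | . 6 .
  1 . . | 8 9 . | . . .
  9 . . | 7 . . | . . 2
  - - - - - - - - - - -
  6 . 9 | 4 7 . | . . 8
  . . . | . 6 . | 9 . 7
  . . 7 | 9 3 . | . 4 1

Step 1. [r1c8∈{2}] r1c8's peers cover all but 2, so r1c8=2.
Step 2. [r1c1∈{5}] r1c1 has the single candidate 5, so r1c1=5.
Step 3. [r3c5∈{2}] r3c5 has the single candidate 2 ⇒ r3c5=2.
Step 4. [r8c2∈{1,2,3,4,5,8}] row 8 places 4 nowhere but r8c2. So r8c2=4.
Step 5. [r3c3∈{1}] nothing but 1 survives at r3c3, so r3c3=1.
Step 6. [r3c7∈{3}] only 3 remains possible at r3c7, so r3c7=3.
Step 7. [r8c6∈{1,2,5,8}] across row 8, 1 lands solely at r8c6. So r8c6=1.
Step 8. [r9c6∈{2,5,8}] col 6 places 8 nowhere but r9c6 ⇒ r9c6=8.
Step 9. [r9c1∈{2}] nothing but 2 survives at r9c1, so r9c1=2.
Step 10. [r9c2∈{5}] nothing but 5 survives at r9c2. So r9c2=5.
Step 11. [r2c1∈{8}] nothing but 8 survives at r2c1. So r2c1=8.
Step 12. [r8c4∈{2,5}] r8c4 is the only open cell in row 8 admitting 2 ⇒ r8c4=2.
Step 13. [r7c6∈{5}] r7c6 is down to just 5 ⇒ r7c6=5.
Step 14. [r7c8∈{3}] r7c8 has the single candidate 3 ⇒ r7c8=3.
Step 15. [r2c9∈{4}] r2c9's peers cover all but 4 ⇒ r2c9=4.
Step 16. [r5c9∈{3}] r5c9 has the single candidate 3 ⇒ r5c9=3.
Step 17. [r2c5∈{5}] nothing but 5 survives at r2c5 ⇒ r2c5=5.
Step 18. [r8c8∈{5}] r8c8 is down to just 5. So r8c8=5.
Step 19. [r5c7∈{4,5}] 4 has one home in row 5: r5c7, so r5c7=4.
Step 20. [r5c3∈{2,5,6}] in row 5, 5 fits only at r5c3, so r5c3=5.
Step 21. [r6c7∈{1,5,8}] 5 has one home in row 6: r6c7 ⇒ r6c7=5.
Step 22. [r2c3∈{2,6}] col 3 places 2 nowhere but r2c3 ⇒ r2c3=2.
Step 23. [r6c3∈{6,8}] r6c3 is the only open cell in col 3 admitting 6. So r6c3=6.
Step 24. [r6c6∈{3}] r6c6 has the single candidate 3. So r6c6=3.
Step 25. [r4c2∈{2,3,8}] in col 2, 3 fits only at r4c2 ⇒ r4c2=3.
Step 26. [r5c6∈{2,6}] across row 5, 6 lands solely at r5c6, so r5c6=6.
Step 27. [r7c2∈{1}] r7c2's peers cover all but 1 ⇒ r7c2=1.
Step 28. [r2c6∈{7}] r2c6's peers cover all but 7, so r2c6=7.
Step 29. [r2c2∈{6}] r2c2 has the single candidate 6. So r2c2=6.
Step 30. [r6c5∈{4}] nothing but 4 survives at r6c5 ⇒ r6c5=4.
Step 31. [r6c8∈{1}] nothing but 1 survives at r6c8. So r6c8=1.
Step 32. [r4c7∈{8}] r4c7 is down to just 8 ⇒ r4c7=8.
Step 33. [r4c6∈{2}] only 2 remains possible at r4c6 ⇒ r4c6=2.
Step 34. [r8c1∈{3}] r8c1's peers cover all but 3. So r8c1=3.
Step 35. [r6c2∈{8}] r6c2 has the single candidate 8, so r6c2=8.
Step 36. [r8c3∈{8}] r8c3 has the single candidate 8 ⇒ r8c3=8.
Step 37. [r4c4∈{5}] r4c4 is down to just 5, so r4c4=5.
Step 38. [r5c2∈{2}] only 2 remains possible at r5c2 ⇒ r5c2=2.
Step 39. [r7c7∈{2}] r7c7's peers cover all but 2 ⇒ r7c7=2.
Step 40. [r1c2∈{9}] only 9 remains possible at r1c2. So r1c2=9.
Step 41. [r3c6∈{9}] nothing but 9 survives at r3c6 ⇒ r3c6=9.
Step 42. [r2c4∈{3}] only 3 remains possible at r2c4 ⇒ r2c4=3.
Step 43. [r4c9∈{9}] r4c9 has the single candidate 9 ⇒ r4c9=9.
Step 44. [r2c7∈{1}] r2c7's peers cover all but 1 ⇒ r2c7=1.
Step 45. [r9c7∈{6}] nothing but 6 survives at r9c7 ⇒ r9c7=6.
Step 46. [r4c1∈{7}] r4c1 has the single candidate 7. So r4c1=7.
Step 47. [r5c8∈{7}] r5c8's peers cover all but 7, so r5c8=7.

Answer: 5 9 3 1 8 4 7 2 6 / 8 6 2 3 5 7 1 9 4 / 4 7 1 6 2 9 3 8 5 / 7 3 4 5 1 2 8 6 9 / 1 2 5 8 9 6 4 7 3 / 9 8 6 7 4 3 5 1 2 / 6 1 9 4 7 5 2 3 8 / 3 4 8 2 6 1 9 5 7 / 2 5 7 9 3 8 6 4 1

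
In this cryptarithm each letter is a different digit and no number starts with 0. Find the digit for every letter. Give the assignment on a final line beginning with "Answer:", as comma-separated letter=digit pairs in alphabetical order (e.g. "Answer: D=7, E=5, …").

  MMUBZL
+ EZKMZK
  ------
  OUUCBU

Step 1. [col 1: L + K ≡ U (mod 10)] column 1 (L + K ≡ U (mod 10), carry-in 0) doesn't pin K yet; pick K=9 and continue, so K=9.
Step 2. [col 1: L + K ≡ U (mod 10)] column 1 (L + K ≡ U (mod 10), carry-in 0) doesn't pin L yet; pick L=3 and continue ⇒ L=3.
Step 3. [col 1: L + K ≡ U (mod 10)] from column 1 (L=3, K=9, carry-in 0, digits 3,9 already taken and all letters distinct): U must equal 2 ⇒ U=2.
Step 4. [col 2: Z + Z ≡ B (mod 10)] several values work for B in column 2 (Z + Z ≡ B (mod 10), carry-in 1); try B=5. So B=5.
Step 5. [col 2: Z + Z ≡ B (mod 10)] column 2 reads Z+Z+carry(1)=B with B=5; with digits 2,3,5,9 already taken and all letters distinct, the only value for Z is 7, so Z=7.
Step 6. [col 3: B + M ≡ C (mod 10)] no forcing yet in column 3 (carry-in 1); M=4 is free and consistent — try it ⇒ M=4.
Step 7. [col 3: B + M ≡ C (mod 10)] column 3: given B=5, M=4, carry-in 1, and digits 2,3,4,5,7,9 already taken and all letters distinct, B+M≡C (mod 10) forces C=0 ⇒ C=0.
Step 8. [col 6: M + E ≡ O (mod 10)] column 6 (M + E ≡ O (mod 10), carry-in 1) doesn't pin E yet; pick E=1 and continue, so E=1.
Step 9. [col 6: M + E ≡ O (mod 10)] column 6 reads M+E+carry(1)=O with M=4, E=1; with digits 0,1,2,3,4,5,7,9 already taken and all letters distinct, the only value for O is 6 ⇒ O=6.

Answer: B=5, C=0, E=1, K=9, L=3, M=4, O=6, U=2, Z=7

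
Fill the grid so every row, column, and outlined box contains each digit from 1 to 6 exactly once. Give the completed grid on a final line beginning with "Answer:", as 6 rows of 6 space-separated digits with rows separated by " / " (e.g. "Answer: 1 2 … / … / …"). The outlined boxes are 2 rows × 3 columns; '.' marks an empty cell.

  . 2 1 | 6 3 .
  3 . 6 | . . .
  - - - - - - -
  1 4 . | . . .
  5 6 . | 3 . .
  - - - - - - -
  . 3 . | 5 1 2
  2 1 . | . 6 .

Step 1. [r1c6∈{4,5}] in row 1, 5 fits only at r1c6 ⇒ r1c6=5.
Step 2. [r3c4∈{2}] only 2 remains possible at r3c4. So r3c4=2.
Step 3. [r6c4∈{4}] nothing but 4 survives at r6c4. So r6c4=4.
Step 4. [r4c5∈{4}] only 4 remains possible at r4c5, so r4c5=4.
Step 5. [r2c4∈{1}] r2c4's peers cover all but 1. So r2c4=1.
Step 6. [r1c1∈{4}] nothing but 4 survives at r1c1 ⇒ r1c1=4.
Step 7. [r4c6∈{1}] nothing but 1 survives at r4c6, so r4c6=1.
Step 8. [r5c1∈{6}] nothing but 6 survives at r5c1 ⇒ r5c1=6.
Step 9. [r2c6∈{4}] nothing but 4 survives at r2c6. So r2c6=4.
Step 10. [r2c2∈{5}] nothing but 5 survives at r2c2 ⇒ r2c2=5.
Step 11. [r6c3∈{5}] only 5 remains possible at r6c3. So r6c3=5.
Step 12. [r2c5∈{2}] r2c5 has the single candidate 2 ⇒ r2c5=2.
Step 13. [r4c3∈{2}] r4c3 has the single candidate 2. So r4c3=2.
Step 14. [r5c3∈{4}] only 4 remains possible at r5c3. So r5c3=4.
Step 15. [r3c3∈{3}] r3c3 has the single candidate 3, so r3c3=3.
Step 16. [r3c5∈{5}] r3c5's peers cover all but 5. So r3c5=5.
Step 17. [r6c6∈{3}] nothing but 3 survives at r6c6 ⇒ r6c6=3.
Step 18. [r3c6∈{6}] nothing but 6 survives at r3c6 ⇒ r3c6=6.

Answer: 4 2 1 6 3 5 / 3 5 6 1 2 4 / 1 4 3 2 5 6 / 5 6 2 3 4 1 / 6 3 4 5 1 2 / 2 1 5 4 6 3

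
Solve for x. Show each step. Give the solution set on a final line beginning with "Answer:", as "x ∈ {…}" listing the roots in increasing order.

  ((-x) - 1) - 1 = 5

Step 1. [((-x) - 1) - 1 = 5] the outer -1 inverts by adding 1. So sub: (-x) - 1 = 6.
Step 2. [(-x) - 1 = 6] 1 comes off first (add 1) ⇒ sub: -x = 7.
Step 3. [-x = 7] leading − — multiply by −1. So neg: x = -7.

Answer: x ∈ {-7}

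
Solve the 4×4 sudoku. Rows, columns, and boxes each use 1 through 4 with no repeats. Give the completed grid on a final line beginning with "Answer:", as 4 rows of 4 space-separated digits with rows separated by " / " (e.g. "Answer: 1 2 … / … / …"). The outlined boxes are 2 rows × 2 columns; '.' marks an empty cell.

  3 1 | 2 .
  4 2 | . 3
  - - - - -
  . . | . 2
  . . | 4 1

Step 1. [r3c2∈{3,4}] row 3 places 4 nowhere but r3c2. So r3c2=4.
Step 2. [r2c3∈{1}] r2c3 is down to just 1, so r2c3=1.
Step 3. [r3c3∈{3}] only 3 remains possible at r3c3, so r3c3=3.
Step 4. [r3c1∈{1}] nothing but 1 survives at r3c1. So r3c1=1.
Step 5. [r4c2∈{3}] r4c2 is down to just 3 ⇒ r4c2=3.
Step 6. [r4c1∈{2}] nothing but 2 survives at r4c1. So r4c1=2.
Step 7. [r1c4∈{4}] r1c4's peers cover all but 4 ⇒ r1c4=4.

Answer: 3 1 2 4 / 4 2 1 3 / 1 4 3 2 / 2 3 4 1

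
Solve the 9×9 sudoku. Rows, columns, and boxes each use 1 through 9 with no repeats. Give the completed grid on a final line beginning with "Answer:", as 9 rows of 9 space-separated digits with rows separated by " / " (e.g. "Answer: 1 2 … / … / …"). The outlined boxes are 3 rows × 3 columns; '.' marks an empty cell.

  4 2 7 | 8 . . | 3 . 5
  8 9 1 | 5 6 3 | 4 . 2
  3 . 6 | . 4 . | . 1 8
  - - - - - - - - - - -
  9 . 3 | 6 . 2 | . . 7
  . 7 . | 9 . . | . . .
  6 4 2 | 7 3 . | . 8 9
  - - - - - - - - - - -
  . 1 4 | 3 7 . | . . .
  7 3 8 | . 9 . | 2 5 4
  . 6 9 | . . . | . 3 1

Step 1. [r5c6∈{1,4,5,8}] r5c6 is the only open cell in box 5 admitting 4 ⇒ r5c6=4.
Step 2. [r5c3∈{5}] nothing but 5 survives at r5c3. So r5c3=5.
Step 3. [r9c5∈{2,5,8}] col 5 places 2 nowhere but r9c5. So r9c5=2.
Step 4. [r7c9∈{6}] r7c9 has the single candidate 6 ⇒ r7c9=6.
Step 5. [r4c5∈{1,5,8}] r4c5 is the only open cell in col 5 admitting 5, so r4c5=5.
Step 6. [r6c6∈{1}] nothing but 1 survives at r6c6, so r6c6=1.
Step 7. [r7c8∈{9}] r7c8's peers cover all but 9, so r7c8=9.
Step 8. [r3c7∈{7,9}] r3c7 is the only open cell in col 7 admitting 9, so r3c7=9.
Step 9. [r5c7∈{1,6}] col 7 places 6 nowhere but r5c7. So r5c7=6.
Step 10. [r9c1∈{5}] r9c1 is down to just 5. So r9c1=5.
Step 11. [r7c7∈{8}] r7c7 is down to just 8 ⇒ r7c7=8.
Step 12. [r5c8∈{2}] r5c8 has the single candidate 2 ⇒ r5c8=2.
Step 13. [r9c6∈{8}] r9c6 has the single candidate 8. So r9c6=8.
Step 14. [r1c8∈{6}] r1c8 is down to just 6. So r1c8=6.
Step 15. [r5c5∈{8}] only 8 remains possible at r5c5. So r5c5=8.
Step 16. [r8c6∈{6}] r8c6 has the single candidate 6, so r8c6=6.
Step 17. [r7c1∈{2}] nothing but 2 survives at r7c1, so r7c1=2.
Step 18. [r4c8∈{4}] only 4 remains possible at r4c8. So r4c8=4.
Step 19. [r4c7∈{1}] only 1 remains possible at r4c7, so r4c7=1.
Step 20. [r3c2∈{5}] r3c2 has the single candidate 5, so r3c2=5.
Step 21. [r8c4∈{1}] r8c4 has the single candidate 1. So r8c4=1.
Step 22. [r7c6∈{5}] nothing but 5 survives at r7c6, so r7c6=5.
Step 23. [r6c7∈{5}] r6c7 is down to just 5, so r6c7=5.
Step 24. [r3c4∈{2}] r3c4 is down to just 2 ⇒ r3c4=2.
Step 25. [r2c8∈{7}] r2c8's peers cover all but 7. So r2c8=7.
Step 26. [r1c5∈{1}] only 1 remains possible at r1c5. So r1c5=1.
Step 27. [r1c6∈{9}] only 9 remains possible at r1c6. So r1c6=9.
Step 28. [r5c9∈{3}] r5c9 has the single candidate 3. So r5c9=3.
Step 29. [r5c1∈{1}] r5c1's peers cover all but 1, so r5c1=1.
Step 30. [r9c4∈{4}] only 4 remains possible at r9c4, so r9c4=4.
Step 31. [r9c7∈{7}] r9c7 is down to just 7, so r9c7=7.
Step 32. [r4c2∈{8}] r4c2 is down to just 8, so r4c2=8.
Step 33. [r3c6∈{7}] only 7 remains possible at r3c6, so r3c6=7.

Answer: 4 2 7 8 1 9 3 6 5 / 8 9 1 5 6 3 4 7 2 / 3 5 6 2 4 7 9 1 8 / 9 8 3 6 5 2 1 4 7 / 1 7 5 9 8 4 6 2 3 / 6 4 2 7 3 1 5 8 9 / 2 1 4 3 7 5 8 9 6 / 7 3 8 1 9 6 2 5 4 / 5 6 9 4 2 8 7 3 1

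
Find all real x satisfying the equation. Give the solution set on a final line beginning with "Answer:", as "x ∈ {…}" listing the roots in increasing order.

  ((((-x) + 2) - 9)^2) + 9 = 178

Step 1. [((((-x) + 2) - 9)^2) + 9 = 178] peel the +9: subtract 9 from each side ⇒ sub: (((-x) + 2) - 9)^2 = 169.
Step 2. [(((-x) + 2) - 9)^2 = 169] √ both sides: 169 ≥ 0 gives two branches, so sqrt: ((-x) + 2) - 9 = 13 or -13.
Step 3. [((-x) + 2) - 9 = 13 or -13] -9 is outermost — add 9 both sides ⇒ sub: (-x) + 2 = 22 or -4.
Step 4. [(-x) + 2 = 22 or -4] the outer +2 inverts by subtracting 2. So sub: -x = 20 or -6.
Step 5. [-x = 20 or -6] LHS negated; negate both sides. So neg: x = -20 or 6.

Answer: x ∈ {-20, 6}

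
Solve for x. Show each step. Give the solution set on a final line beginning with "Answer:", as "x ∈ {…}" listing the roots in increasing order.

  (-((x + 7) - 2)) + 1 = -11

Step 1. [(-((x + 7) - 2)) + 1 = -11] peel the +1: subtract 1 from each side. So sub: -((x + 7) - 2) = -12.
Step 2. [-((x + 7) - 2) = -12] leading − — multiply by −1. So neg: (x + 7) - 2 = 12.
Step 3. [(x + 7) - 2 = 12] 2 comes off first (add 2). So sub: x + 7 = 14.
Step 4. [x + 7 = 14] +7 is outermost — subtract 7 both sides, so sub: x = 7.

Answer: x ∈ {7}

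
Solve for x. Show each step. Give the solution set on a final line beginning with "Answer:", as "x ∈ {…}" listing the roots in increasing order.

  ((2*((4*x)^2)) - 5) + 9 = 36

Step 1. [((2*((4*x)^2)) - 5) + 9 = 36] the outer +9 inverts by subtracting 9 ⇒ sub: (2*((4*x)^2)) - 5 = 27.
Step 2. [(2*((4*x)^2)) - 5 = 27] peel the -5: add 5 from each side ⇒ sub: 2*((4*x)^2) = 32.
Step 3. [2*((4*x)^2) = 32] leading coefficient 2: divide by 2. So div: (4*x)^2 = 16.
Step 4. [(4*x)^2 = 16] 16 ≥ 0, LHS is (·)² — take ±√. So sqrt: 4*x = 4 or -4.
Step 5. [4*x = 4 or -4] 4·(inner) — divide through by 4. So div: x = 1 or -1.

Answer: x ∈ {-1, 1}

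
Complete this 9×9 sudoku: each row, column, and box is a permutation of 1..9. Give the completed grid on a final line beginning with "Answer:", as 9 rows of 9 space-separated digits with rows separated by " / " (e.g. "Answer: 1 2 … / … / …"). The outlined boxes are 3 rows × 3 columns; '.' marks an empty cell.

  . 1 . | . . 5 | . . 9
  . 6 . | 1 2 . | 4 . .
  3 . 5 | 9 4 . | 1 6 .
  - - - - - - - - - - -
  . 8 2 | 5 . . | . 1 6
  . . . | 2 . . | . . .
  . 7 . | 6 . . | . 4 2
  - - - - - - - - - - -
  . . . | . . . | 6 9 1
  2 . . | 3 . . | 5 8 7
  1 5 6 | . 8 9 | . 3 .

Step 1. [r3c6∈{7,8}] in row 3, 7 fits only at r3c6, so r3c6=7.
Step 2. [r1c4∈{8}] r1c4's peers cover all but 8, so r1c4=8.
Step 3. [r2c6∈{3}] r2c6 has the single candidate 3 ⇒ r2c6=3.
Step 4. [r5c9∈{3,5,8}] r5c9 is the only open cell in col 9 admitting 3 ⇒ r5c9=3.
Step 5. [r4c6∈{4}] r4c6 is down to just 4, so r4c6=4.
Step 6. [r4c1∈{9}] r4c1 has the single candidate 9. So r4c1=9.
Step 7. [r4c7∈{7}] r4c7's peers cover all but 7. So r4c7=7.
Step 8. [r5c2∈{4}] r5c2's peers cover all but 4. So r5c2=4.
Step 9. [r8c3∈{4,9}] in row 8, 4 fits only at r8c3 ⇒ r8c3=4.
Step 10. [r1c3∈{7}] nothing but 7 survives at r1c3. So r1c3=7.
Step 11. [r7c1∈{7,8}] across col 1, 7 lands solely at r7c1. So r7c1=7.
Step 12. [r5c3∈{1}] r5c3 is down to just 1. So r5c3=1.
Step 13. [r5c8∈{5}] nothing but 5 survives at r5c8, so r5c8=5.
Step 14. [r6c3∈{3}] r6c3 has the single candidate 3. So r6c3=3.
Step 15. [r5c6∈{8}] nothing but 8 survives at r5c6. So r5c6=8.
Step 16. [r8c6∈{1,6}] across col 6, 6 lands solely at r8c6, so r8c6=6.
Step 17. [r2c1∈{8}] r2c1 is down to just 8 ⇒ r2c1=8.
Step 18. [r5c7∈{9}] r5c7 has the single candidate 9. So r5c7=9.
Step 19. [r9c9∈{4}] only 4 remains possible at r9c9 ⇒ r9c9=4.
Step 20. [r8c5∈{1}] nothing but 1 survives at r8c5. So r8c5=1.
Step 21. [r1c7∈{2,3}] r1c7 is the only open cell in row 1 admitting 3 ⇒ r1c7=3.
Step 22. [r7c6∈{2}] only 2 remains possible at r7c6 ⇒ r7c6=2.
Step 23. [r6c1∈{5}] r6c1's peers cover all but 5, so r6c1=5.
Step 24. [r7c3∈{8}] r7c3 has the single candidate 8, so r7c3=8.
Step 25. [r6c6∈{1}] only 1 remains possible at r6c6. So r6c6=1.
Step 26. [r1c8∈{2}] nothing but 2 survives at r1c8. So r1c8=2.
Step 27. [r5c1∈{6}] r5c1 has the single candidate 6, so r5c1=6.
Step 28. [r3c2∈{2}] r3c2 has the single candidate 2 ⇒ r3c2=2.
Step 29. [r7c4∈{4}] r7c4 has the single candidate 4, so r7c4=4.
Step 30. [r9c7∈{2}] r9c7 has the single candidate 2, so r9c7=2.
Step 31. [r6c7∈{8}] r6c7 is down to just 8 ⇒ r6c7=8.
Step 32. [r1c5∈{6}] only 6 remains possible at r1c5, so r1c5=6.
Step 33. [r4c5∈{3}] r4c5's peers cover all but 3 ⇒ r4c5=3.
Step 34. [r2c9∈{5}] r2c9 has the single candidate 5, so r2c9=5.
Step 35. [r7c5∈{5}] only 5 remains possible at r7c5, so r7c5=5.
Step 36. [r8c2∈{9}] r8c2's peers cover all but 9 ⇒ r8c2=9.
Step 37. [r2c3∈{9}] only 9 remains possible at r2c3. So r2c3=9.
Step 38. [r2c8∈{7}] only 7 remains possible at r2c8. So r2c8=7.
Step 39. [r6c5∈{9}] nothing but 9 survives at r6c5, so r6c5=9.
Step 40. [r7c2∈{3}] r7c2's peers cover all but 3 ⇒ r7c2=3.
Step 41. [r3c9∈{8}] nothing but 8 survives at r3c9. So r3c9=8.
Step 42. [r1c1∈{4}] r1c1 has the single candidate 4 ⇒ r1c1=4.
Step 43. [r5c5∈{7}] r5c5's peers cover all but 7. So r5c5=7.
Step 44. [r9c4∈{7}] r9c4's peers cover all but 7 ⇒ r9c4=7.

Answer: 4 1 7 8 6 5 3 2 9 / 8 6 9 1 2 3 4 7 5 / 3 2 5 9 4 7 1 6 8 / 9 8 2 5 3 4 7 1 6 / 6 4 1 2 7 8 9 5 3 / 5 7 3 6 9 1 8 4 2 / 7 3 8 4 5 2 6 9 1 / 2 9 4 3 1 6 5 8 7 / 1 5 6 7 8 9 2 3 4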